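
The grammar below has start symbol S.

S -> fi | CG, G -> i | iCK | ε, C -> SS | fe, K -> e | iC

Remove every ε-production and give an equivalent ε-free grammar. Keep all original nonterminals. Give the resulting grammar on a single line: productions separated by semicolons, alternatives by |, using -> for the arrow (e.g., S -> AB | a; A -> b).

S -> C | CG | fi; C -> SS | fe; G -> i | iCK; K -> e | iC

Nullable set: {G}.
S -> CG: G nullable, giving C | CG.
Drop G -> ε.
Unchanged (no nullable symbols): S -> fi; C -> SS; C -> fe; G -> i; G -> iCK; K -> e; K -> iC.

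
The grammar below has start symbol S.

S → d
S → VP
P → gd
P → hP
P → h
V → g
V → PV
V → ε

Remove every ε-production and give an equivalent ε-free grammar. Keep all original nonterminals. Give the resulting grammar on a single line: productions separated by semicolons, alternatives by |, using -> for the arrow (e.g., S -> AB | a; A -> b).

S -> P | d | VP; P -> h | gd | hP; V -> P | g | PV

Nullable set: {V}.
S -> VP: V nullable, giving P | VP.
Drop V -> ε.
V -> PV: V nullable, giving P | PV.
Unchanged (no nullable symbols): S -> d; P -> gd; P -> h; P -> hP; V -> g.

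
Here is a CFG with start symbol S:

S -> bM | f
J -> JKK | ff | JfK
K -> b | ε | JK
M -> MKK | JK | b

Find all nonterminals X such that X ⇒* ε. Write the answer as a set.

Directly nullable (have an ε-rule): {K}.
Not nullable: J, M, S — each has a terminal in every rule's right-hand side or depends on a non-nullable symbol.

{K}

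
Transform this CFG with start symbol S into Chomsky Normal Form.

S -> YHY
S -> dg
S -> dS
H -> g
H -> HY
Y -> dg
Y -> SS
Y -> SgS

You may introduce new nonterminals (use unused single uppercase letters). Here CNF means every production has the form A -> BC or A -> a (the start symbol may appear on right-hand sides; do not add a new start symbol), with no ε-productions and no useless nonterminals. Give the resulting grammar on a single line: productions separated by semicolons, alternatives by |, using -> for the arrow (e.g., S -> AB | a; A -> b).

No ε-productions.
No unit productions to eliminate.
TERM: introduce A -> d, B -> g and substitute in every rule of length ≥2.
BIN: S -> YHY becomes S -> YC, C -> HY; Y -> SBS becomes Y -> SD, D -> BS.

S -> AB | AS | YC; A -> d; B -> g; C -> HY; D -> BS; H -> g | HY; Y -> AB | SD | SS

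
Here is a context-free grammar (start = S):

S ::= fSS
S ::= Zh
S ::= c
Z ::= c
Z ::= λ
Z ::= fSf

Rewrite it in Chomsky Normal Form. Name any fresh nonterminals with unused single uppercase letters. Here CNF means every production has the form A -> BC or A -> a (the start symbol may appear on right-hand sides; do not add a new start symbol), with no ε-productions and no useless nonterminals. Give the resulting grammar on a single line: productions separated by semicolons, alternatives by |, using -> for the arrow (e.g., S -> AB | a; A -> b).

S -> c | h | BC | ZA; A -> h; B -> f; C -> SS; D -> SB; Z -> c | BD

Nullable: {Z}; after ε-elimination: S -> c | h | Zh | fSS; Z -> c | fSf.
No unit productions to eliminate.
TERM: introduce B -> f, A -> h and substitute in every rule of length ≥2.
BIN: S -> BSS becomes S -> BC, C -> SS; Z -> BSB becomes Z -> BD, D -> SB.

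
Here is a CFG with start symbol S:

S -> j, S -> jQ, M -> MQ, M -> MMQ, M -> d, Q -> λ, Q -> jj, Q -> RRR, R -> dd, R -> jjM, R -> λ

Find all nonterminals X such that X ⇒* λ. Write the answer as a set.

{Q, R}

Directly nullable (have an ε-rule): {Q, R}.
Not nullable: M, S — each has a terminal in every rule's right-hand side or depends on a non-nullable symbol.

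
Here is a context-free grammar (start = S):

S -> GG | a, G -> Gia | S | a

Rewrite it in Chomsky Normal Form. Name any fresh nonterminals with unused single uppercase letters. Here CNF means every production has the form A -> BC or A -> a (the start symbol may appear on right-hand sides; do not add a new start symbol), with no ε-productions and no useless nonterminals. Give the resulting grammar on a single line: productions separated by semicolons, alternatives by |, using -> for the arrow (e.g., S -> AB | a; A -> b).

S -> a | GG; A -> i; B -> a; C -> AB; G -> a | GC | GG

No ε-productions.
After unit-elimination: S -> a | GG; G -> a | GG | Gia.
TERM: introduce B -> a, A -> i and substitute in every rule of length ≥2.
BIN: G -> GAB becomes G -> GC, C -> AB.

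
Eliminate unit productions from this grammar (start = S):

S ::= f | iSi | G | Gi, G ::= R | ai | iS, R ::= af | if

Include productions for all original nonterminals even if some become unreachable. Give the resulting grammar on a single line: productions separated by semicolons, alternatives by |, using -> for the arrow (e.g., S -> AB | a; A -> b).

Unit productions: G->R, S->G.
Unit pairs (A ⇒* B via units): (G,R), (S,G), (S,R).
S: inherits non-unit rules of {G, R, S} → Gi | af | ai | f | iS | iSi | if.
G: inherits non-unit rules of {G, R} → af | ai | iS | if.
R: inherits non-unit rules of {R} → af | if.

S -> f | Gi | af | ai | iS | if | iSi; G -> af | ai | iS | if; R -> af | if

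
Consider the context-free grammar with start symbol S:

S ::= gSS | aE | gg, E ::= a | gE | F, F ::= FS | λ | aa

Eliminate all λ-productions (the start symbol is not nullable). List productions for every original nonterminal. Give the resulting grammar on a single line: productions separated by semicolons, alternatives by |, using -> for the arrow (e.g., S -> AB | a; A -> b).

Nullable set: {E, F}.
S -> aE: E nullable, giving a | aE.
E -> F: F nullable, giving F.
E -> gE: E nullable, giving g | gE.
Drop F -> λ.
F -> FS: F nullable, giving FS | S.
Unchanged (no nullable symbols): S -> gSS; S -> gg; E -> a; F -> aa.

S -> a | aE | gg | gSS; E -> F | a | g | gE; F -> S | FS | aa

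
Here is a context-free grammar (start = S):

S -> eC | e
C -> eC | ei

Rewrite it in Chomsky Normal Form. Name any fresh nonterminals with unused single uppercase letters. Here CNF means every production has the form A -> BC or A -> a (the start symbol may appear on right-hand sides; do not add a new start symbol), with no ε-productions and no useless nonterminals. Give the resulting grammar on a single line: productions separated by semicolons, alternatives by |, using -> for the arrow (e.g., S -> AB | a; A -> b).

S -> e | AC; A -> e; B -> i; C -> AB | AC

No ε-productions.
No unit productions to eliminate.
TERM: introduce A -> e, B -> i and substitute in every rule of length ≥2.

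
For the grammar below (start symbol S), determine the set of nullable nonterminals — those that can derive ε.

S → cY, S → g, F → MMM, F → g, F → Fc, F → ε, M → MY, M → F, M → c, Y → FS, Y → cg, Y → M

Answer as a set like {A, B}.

{F, M, Y}

Directly nullable (have an ε-rule): {F}.
M is nullable via M -> F (every symbol on the right is already known nullable).
Y is nullable via Y -> M (every symbol on the right is already known nullable).
Not nullable: S — each has a terminal in every rule's right-hand side or depends on a non-nullable symbol.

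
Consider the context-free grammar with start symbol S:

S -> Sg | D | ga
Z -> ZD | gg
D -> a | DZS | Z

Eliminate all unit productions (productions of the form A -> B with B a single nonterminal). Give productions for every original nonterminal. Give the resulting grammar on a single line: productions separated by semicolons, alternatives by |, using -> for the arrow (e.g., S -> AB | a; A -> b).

S -> a | Sg | ZD | ga | gg | DZS; D -> a | ZD | gg | DZS; Z -> ZD | gg

Unit productions: D->Z, S->D.
Unit pairs (A ⇒* B via units): (D,Z), (S,D), (S,Z).
S: inherits non-unit rules of {D, S, Z} → DZS | Sg | ZD | a | ga | gg.
D: inherits non-unit rules of {D, Z} → DZS | ZD | a | gg.
Z: inherits non-unit rules of {Z} → ZD | gg.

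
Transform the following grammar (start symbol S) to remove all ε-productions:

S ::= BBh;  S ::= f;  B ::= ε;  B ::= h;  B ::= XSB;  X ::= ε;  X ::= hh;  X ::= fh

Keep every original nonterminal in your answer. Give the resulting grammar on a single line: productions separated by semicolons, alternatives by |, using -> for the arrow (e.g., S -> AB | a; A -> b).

S -> f | h | Bh | BBh; B -> S | h | SB | XS | XSB; X -> fh | hh

Nullable set: {B, X}.
S -> BBh: B, B nullable, giving BBh | Bh | h.
Drop B -> ε.
B -> XSB: X, B nullable, giving S | SB | XS | XSB.
Drop X -> ε.
Unchanged (no nullable symbols): S -> f; B -> h; X -> fh; X -> hh.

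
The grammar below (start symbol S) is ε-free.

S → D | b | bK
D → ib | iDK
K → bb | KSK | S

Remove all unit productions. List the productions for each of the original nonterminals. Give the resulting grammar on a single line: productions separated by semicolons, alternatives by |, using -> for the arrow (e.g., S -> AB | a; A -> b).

Unit productions: K->S, S->D.
Unit pairs (A ⇒* B via units): (K,D), (K,S), (S,D).
S: inherits non-unit rules of {D, S} → b | bK | iDK | ib.
D: inherits non-unit rules of {D} → iDK | ib.
K: inherits non-unit rules of {D, K, S} → KSK | b | bK | bb | iDK | ib.

S -> b | bK | ib | iDK; D -> ib | iDK; K -> b | bK | bb | ib | KSK | iDK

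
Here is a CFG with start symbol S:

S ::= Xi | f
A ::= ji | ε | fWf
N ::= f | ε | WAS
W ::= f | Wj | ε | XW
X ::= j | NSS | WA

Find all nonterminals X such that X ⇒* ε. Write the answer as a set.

{A, N, W, X}

Directly nullable (have an ε-rule): {A, N, W}.
X is nullable via X -> WA (every symbol on the right is already known nullable).
Not nullable: S — each has a terminal in every rule's right-hand side or depends on a non-nullable symbol.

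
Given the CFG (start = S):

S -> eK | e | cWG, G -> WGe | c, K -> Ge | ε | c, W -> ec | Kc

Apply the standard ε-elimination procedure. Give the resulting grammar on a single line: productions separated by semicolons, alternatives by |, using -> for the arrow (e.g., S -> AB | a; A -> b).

S -> e | eK | cWG; G -> c | WGe; K -> c | Ge; W -> c | Kc | ec

Nullable set: {K}.
S -> eK: K nullable, giving e | eK.
Drop K -> ε.
W -> Kc: K nullable, giving Kc | c.
Unchanged (no nullable symbols): S -> cWG; S -> e; G -> WGe; G -> c; K -> Ge; K -> c; W -> ec.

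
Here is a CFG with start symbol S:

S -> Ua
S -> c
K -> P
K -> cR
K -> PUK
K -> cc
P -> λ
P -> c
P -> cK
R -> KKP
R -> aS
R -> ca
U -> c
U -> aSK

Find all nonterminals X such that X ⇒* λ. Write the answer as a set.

Directly nullable (have an ε-rule): {P}.
K is nullable via K -> P (every symbol on the right is already known nullable).
R is nullable via R -> KKP (every symbol on the right is already known nullable).
Not nullable: S, U — each has a terminal in every rule's right-hand side or depends on a non-nullable symbol.

{K, P, R}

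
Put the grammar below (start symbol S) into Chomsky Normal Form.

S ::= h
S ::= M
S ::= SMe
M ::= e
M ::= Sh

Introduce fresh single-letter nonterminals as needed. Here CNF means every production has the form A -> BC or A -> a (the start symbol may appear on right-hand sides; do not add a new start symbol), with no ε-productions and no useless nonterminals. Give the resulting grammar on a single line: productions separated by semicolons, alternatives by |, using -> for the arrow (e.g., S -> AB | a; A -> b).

S -> e | h | SA | SC; A -> h; B -> e; C -> MB; M -> e | SA

No ε-productions.
After unit-elimination: S -> e | h | Sh | SMe; M -> e | Sh.
TERM: introduce B -> e, A -> h and substitute in every rule of length ≥2.
BIN: S -> SMB becomes S -> SC, C -> MB.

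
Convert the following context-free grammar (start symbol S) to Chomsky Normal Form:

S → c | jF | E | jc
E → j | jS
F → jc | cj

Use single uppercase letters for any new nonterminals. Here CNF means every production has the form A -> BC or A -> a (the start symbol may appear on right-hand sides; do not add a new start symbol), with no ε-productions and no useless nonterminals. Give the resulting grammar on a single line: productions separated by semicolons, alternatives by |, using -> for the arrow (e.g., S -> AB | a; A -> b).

No ε-productions.
After unit-elimination: S -> c | j | jF | jS | jc; E -> j | jS; F -> cj | jc.
TERM: introduce B -> c, A -> j and substitute in every rule of length ≥2.
Drop unreachable/unproductive: E.

S -> c | j | AB | AF | AS; A -> j; B -> c; F -> AB | BA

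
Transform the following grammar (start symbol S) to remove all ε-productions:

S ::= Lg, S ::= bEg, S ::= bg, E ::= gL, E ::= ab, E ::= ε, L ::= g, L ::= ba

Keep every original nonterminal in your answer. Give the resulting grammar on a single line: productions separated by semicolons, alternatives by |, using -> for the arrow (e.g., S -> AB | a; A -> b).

Nullable set: {E}.
S -> bEg: E nullable, giving bEg | bg.
Drop E -> ε.
Unchanged (no nullable symbols): S -> Lg; S -> bg; E -> ab; E -> gL; L -> ba; L -> g.

S -> Lg | bg | bEg; E -> ab | gL; L -> g | ba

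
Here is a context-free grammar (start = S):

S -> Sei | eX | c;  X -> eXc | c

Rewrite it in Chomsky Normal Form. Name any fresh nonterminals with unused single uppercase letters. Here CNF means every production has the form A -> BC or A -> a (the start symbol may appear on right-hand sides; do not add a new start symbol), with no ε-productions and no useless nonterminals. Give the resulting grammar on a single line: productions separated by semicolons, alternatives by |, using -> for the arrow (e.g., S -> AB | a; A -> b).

S -> c | AX | SD; A -> e; B -> i; C -> c; D -> AB; E -> XC; X -> c | AE

No ε-productions.
No unit productions to eliminate.
TERM: introduce C -> c, A -> e, B -> i and substitute in every rule of length ≥2.
BIN: S -> SAB becomes S -> SD, D -> AB; X -> AXC becomes X -> AE, E -> XC.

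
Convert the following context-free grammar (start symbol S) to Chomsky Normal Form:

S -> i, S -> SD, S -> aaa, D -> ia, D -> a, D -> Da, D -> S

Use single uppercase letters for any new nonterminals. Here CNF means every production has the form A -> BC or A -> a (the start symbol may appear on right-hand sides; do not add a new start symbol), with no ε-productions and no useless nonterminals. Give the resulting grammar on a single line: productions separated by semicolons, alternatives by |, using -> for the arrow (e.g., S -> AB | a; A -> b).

S -> i | AE | SD; A -> a; B -> i; C -> AA; D -> a | i | AC | BA | DA | SD; E -> AA

No ε-productions.
After unit-elimination: S -> i | SD | aaa; D -> a | i | Da | SD | ia | aaa.
TERM: introduce A -> a, B -> i and substitute in every rule of length ≥2.
BIN: D -> AAA becomes D -> AC, C -> AA; S -> AAA becomes S -> AE, E -> AA.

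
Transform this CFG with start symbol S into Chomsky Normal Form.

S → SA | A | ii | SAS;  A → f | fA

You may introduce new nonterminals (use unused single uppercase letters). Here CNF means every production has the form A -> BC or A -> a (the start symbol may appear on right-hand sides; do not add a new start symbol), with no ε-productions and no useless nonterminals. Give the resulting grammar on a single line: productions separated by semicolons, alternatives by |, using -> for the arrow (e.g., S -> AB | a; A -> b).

No ε-productions.
After unit-elimination: S -> f | SA | fA | ii | SAS; A -> f | fA.
TERM: introduce B -> f, C -> i and substitute in every rule of length ≥2.
BIN: S -> SAS becomes S -> SD, D -> AS.

S -> f | BA | CC | SA | SD; A -> f | BA; B -> f; C -> i; D -> AS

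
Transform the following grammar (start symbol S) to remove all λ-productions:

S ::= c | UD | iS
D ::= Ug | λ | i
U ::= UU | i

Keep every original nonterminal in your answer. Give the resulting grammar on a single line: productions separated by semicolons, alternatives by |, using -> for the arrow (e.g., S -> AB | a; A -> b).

Nullable set: {D}.
S -> UD: D nullable, giving U | UD.
Drop D -> λ.
Unchanged (no nullable symbols): S -> c; S -> iS; D -> Ug; D -> i; U -> UU; U -> i.

S -> U | c | UD | iS; D -> i | Ug; U -> i | UU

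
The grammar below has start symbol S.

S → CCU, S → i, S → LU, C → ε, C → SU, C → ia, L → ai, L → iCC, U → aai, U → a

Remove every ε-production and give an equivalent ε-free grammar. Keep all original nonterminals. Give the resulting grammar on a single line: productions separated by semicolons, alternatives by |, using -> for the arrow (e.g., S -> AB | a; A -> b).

S -> U | i | CU | LU | CCU; C -> SU | ia; L -> i | ai | iC | iCC; U -> a | aai

Nullable set: {C}.
S -> CCU: C, C nullable, giving CCU | CU | U.
Drop C -> ε.
L -> iCC: C, C nullable, giving i | iC | iCC.
Unchanged (no nullable symbols): S -> LU; S -> i; C -> SU; C -> ia; L -> ai; U -> a; U -> aai.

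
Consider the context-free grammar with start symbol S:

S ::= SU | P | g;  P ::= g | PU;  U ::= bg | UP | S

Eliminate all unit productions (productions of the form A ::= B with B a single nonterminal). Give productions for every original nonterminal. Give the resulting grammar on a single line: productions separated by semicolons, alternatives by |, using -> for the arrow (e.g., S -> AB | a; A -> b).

S -> g | PU | SU; P -> g | PU; U -> g | PU | SU | UP | bg

Unit productions: S->P, U->S.
Unit pairs (A ⇒* B via units): (S,P), (U,P), (U,S).
S: inherits non-unit rules of {P, S} → PU | SU | g.
P: inherits non-unit rules of {P} → PU | g.
U: inherits non-unit rules of {P, S, U} → PU | SU | UP | bg | g.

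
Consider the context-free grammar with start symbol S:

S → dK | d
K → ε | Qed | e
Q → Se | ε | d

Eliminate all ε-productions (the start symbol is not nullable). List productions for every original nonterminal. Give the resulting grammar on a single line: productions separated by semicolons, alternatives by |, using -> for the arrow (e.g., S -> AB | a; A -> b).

Nullable set: {K, Q}.
S -> dK: K nullable, giving d | dK.
Drop K -> ε.
K -> Qed: Q nullable, giving Qed | ed.
Drop Q -> ε.
Unchanged (no nullable symbols): S -> d; K -> e; Q -> Se; Q -> d.

S -> d | dK; K -> e | ed | Qed; Q -> d | Se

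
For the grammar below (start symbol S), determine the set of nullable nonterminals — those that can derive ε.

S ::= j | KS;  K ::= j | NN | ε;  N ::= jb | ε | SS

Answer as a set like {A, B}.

{K, N}

Directly nullable (have an ε-rule): {K, N}.
Not nullable: S — each has a terminal in every rule's right-hand side or depends on a non-nullable symbol.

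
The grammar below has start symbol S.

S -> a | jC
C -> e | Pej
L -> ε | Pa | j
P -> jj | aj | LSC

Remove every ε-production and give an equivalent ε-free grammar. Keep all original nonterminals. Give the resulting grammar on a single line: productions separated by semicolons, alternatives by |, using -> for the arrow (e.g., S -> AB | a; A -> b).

S -> a | jC; C -> e | Pej; L -> j | Pa; P -> SC | aj | jj | LSC

Nullable set: {L}.
Drop L -> ε.
P -> LSC: L nullable, giving LSC | SC.
Unchanged (no nullable symbols): S -> a; S -> jC; C -> Pej; C -> e; L -> Pa; L -> j; P -> aj; P -> jj.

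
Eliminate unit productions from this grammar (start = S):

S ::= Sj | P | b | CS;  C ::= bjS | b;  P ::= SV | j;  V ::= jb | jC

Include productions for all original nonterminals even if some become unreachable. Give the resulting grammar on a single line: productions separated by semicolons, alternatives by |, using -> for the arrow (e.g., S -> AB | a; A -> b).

S -> b | j | CS | SV | Sj; C -> b | bjS; P -> j | SV; V -> jC | jb

Unit productions: S->P.
Unit pairs (A ⇒* B via units): (S,P).
S: inherits non-unit rules of {P, S} → CS | SV | Sj | b | j.
C: inherits non-unit rules of {C} → b | bjS.
P: inherits non-unit rules of {P} → SV | j.
V: inherits non-unit rules of {V} → jC | jb.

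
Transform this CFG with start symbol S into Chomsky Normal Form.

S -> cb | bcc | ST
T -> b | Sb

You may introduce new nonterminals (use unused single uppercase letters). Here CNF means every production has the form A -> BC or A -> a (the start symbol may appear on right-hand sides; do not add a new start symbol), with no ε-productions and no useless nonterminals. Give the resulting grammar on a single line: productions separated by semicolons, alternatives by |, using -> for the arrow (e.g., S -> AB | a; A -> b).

No ε-productions.
No unit productions to eliminate.
TERM: introduce A -> b, B -> c and substitute in every rule of length ≥2.
BIN: S -> ABB becomes S -> AC, C -> BB.

S -> AC | BA | ST; A -> b; B -> c; C -> BB; T -> b | SA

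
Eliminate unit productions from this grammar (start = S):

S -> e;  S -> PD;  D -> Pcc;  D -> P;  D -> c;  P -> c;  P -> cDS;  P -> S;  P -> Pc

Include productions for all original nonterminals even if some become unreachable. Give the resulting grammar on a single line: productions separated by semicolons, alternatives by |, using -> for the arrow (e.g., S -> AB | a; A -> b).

Unit productions: D->P, P->S.
Unit pairs (A ⇒* B via units): (D,P), (D,S), (P,S).
S: inherits non-unit rules of {S} → PD | e.
D: inherits non-unit rules of {D, P, S} → PD | Pc | Pcc | c | cDS | e.
P: inherits non-unit rules of {P, S} → PD | Pc | c | cDS | e.

S -> e | PD; D -> c | e | PD | Pc | Pcc | cDS; P -> c | e | PD | Pc | cDS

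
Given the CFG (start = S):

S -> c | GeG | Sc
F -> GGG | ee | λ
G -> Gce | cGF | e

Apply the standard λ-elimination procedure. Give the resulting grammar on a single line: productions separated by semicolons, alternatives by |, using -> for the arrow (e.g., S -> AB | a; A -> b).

Nullable set: {F}.
Drop F -> λ.
G -> cGF: F nullable, giving cG | cGF.
Unchanged (no nullable symbols): S -> GeG; S -> Sc; S -> c; F -> GGG; F -> ee; G -> Gce; G -> e.

S -> c | Sc | GeG; F -> ee | GGG; G -> e | cG | Gce | cGF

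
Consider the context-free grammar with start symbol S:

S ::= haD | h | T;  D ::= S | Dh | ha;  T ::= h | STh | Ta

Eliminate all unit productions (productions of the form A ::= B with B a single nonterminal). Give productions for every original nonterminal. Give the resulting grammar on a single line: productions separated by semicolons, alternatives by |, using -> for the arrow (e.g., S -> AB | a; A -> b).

Unit productions: D->S, S->T.
Unit pairs (A ⇒* B via units): (D,S), (D,T), (S,T).
S: inherits non-unit rules of {S, T} → STh | Ta | h | haD.
D: inherits non-unit rules of {D, S, T} → Dh | STh | Ta | h | ha | haD.
T: inherits non-unit rules of {T} → STh | Ta | h.

S -> h | Ta | STh | haD; D -> h | Dh | Ta | ha | STh | haD; T -> h | Ta | STh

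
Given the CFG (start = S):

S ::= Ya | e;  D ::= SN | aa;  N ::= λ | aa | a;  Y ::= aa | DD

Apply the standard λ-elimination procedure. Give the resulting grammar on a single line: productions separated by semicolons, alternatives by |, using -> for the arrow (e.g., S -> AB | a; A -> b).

Nullable set: {N}.
D -> SN: N nullable, giving S | SN.
Drop N -> λ.
Unchanged (no nullable symbols): S -> Ya; S -> e; D -> aa; N -> a; N -> aa; Y -> DD; Y -> aa.

S -> e | Ya; D -> S | SN | aa; N -> a | aa; Y -> DD | aa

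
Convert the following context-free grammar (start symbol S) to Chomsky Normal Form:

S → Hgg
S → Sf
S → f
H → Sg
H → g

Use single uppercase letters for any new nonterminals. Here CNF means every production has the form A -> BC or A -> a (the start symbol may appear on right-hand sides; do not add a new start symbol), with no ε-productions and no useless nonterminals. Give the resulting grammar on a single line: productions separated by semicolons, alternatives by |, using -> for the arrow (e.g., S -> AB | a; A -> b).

No ε-productions.
No unit productions to eliminate.
TERM: introduce B -> f, A -> g and substitute in every rule of length ≥2.
BIN: S -> HAA becomes S -> HC, C -> AA.

S -> f | HC | SB; A -> g; B -> f; C -> AA; H -> g | SA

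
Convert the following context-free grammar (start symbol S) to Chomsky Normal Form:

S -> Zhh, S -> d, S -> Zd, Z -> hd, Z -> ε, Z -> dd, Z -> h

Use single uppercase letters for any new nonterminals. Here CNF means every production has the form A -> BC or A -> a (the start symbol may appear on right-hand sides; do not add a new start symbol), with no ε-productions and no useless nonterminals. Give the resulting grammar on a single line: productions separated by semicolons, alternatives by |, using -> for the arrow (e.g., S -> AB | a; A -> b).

Nullable: {Z}; after ε-elimination: S -> d | Zd | hh | Zhh; Z -> h | dd | hd.
No unit productions to eliminate.
TERM: introduce A -> d, B -> h and substitute in every rule of length ≥2.
BIN: S -> ZBB becomes S -> ZC, C -> BB.

S -> d | BB | ZA | ZC; A -> d; B -> h; C -> BB; Z -> h | AA | BA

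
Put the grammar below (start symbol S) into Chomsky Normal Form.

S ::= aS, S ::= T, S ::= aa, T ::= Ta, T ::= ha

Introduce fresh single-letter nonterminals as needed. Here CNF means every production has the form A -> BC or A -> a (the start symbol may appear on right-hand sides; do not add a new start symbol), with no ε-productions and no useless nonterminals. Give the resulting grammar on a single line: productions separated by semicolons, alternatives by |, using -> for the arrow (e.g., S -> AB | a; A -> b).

No ε-productions.
After unit-elimination: S -> Ta | aS | aa | ha; T -> Ta | ha.
TERM: introduce A -> a, B -> h and substitute in every rule of length ≥2.

S -> AA | AS | BA | TA; A -> a; B -> h; T -> BA | TA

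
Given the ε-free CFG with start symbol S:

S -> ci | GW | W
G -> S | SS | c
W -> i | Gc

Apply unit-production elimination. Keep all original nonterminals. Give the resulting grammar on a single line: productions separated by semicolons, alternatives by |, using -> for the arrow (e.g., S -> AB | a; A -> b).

Unit productions: G->S, S->W.
Unit pairs (A ⇒* B via units): (G,S), (G,W), (S,W).
S: inherits non-unit rules of {S, W} → GW | Gc | ci | i.
G: inherits non-unit rules of {G, S, W} → GW | Gc | SS | c | ci | i.
W: inherits non-unit rules of {W} → Gc | i.

S -> i | GW | Gc | ci; G -> c | i | GW | Gc | SS | ci; W -> i | Gc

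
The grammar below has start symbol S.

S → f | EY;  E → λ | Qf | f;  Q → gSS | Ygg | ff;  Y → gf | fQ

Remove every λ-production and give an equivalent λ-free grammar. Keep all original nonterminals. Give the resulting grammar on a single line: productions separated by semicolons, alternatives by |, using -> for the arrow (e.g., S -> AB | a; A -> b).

S -> Y | f | EY; E -> f | Qf; Q -> ff | Ygg | gSS; Y -> fQ | gf

Nullable set: {E}.
S -> EY: E nullable, giving EY | Y.
Drop E -> λ.
Unchanged (no nullable symbols): S -> f; E -> Qf; E -> f; Q -> Ygg; Q -> ff; Q -> gSS; Y -> fQ; Y -> gf.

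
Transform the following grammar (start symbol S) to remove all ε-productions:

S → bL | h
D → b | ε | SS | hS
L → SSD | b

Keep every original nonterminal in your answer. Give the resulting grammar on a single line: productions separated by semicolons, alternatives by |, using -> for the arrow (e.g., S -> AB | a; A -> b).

S -> h | bL; D -> b | SS | hS; L -> b | SS | SSD

Nullable set: {D}.
Drop D -> ε.
L -> SSD: D nullable, giving SS | SSD.
Unchanged (no nullable symbols): S -> bL; S -> h; D -> SS; D -> b; D -> hS; L -> b.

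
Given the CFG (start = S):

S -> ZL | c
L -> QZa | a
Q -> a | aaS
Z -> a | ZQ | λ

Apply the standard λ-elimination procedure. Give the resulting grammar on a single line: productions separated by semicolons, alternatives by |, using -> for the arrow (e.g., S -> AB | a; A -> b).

Nullable set: {Z}.
S -> ZL: Z nullable, giving L | ZL.
L -> QZa: Z nullable, giving QZa | Qa.
Drop Z -> λ.
Z -> ZQ: Z nullable, giving Q | ZQ.
Unchanged (no nullable symbols): S -> c; L -> a; Q -> a; Q -> aaS; Z -> a.

S -> L | c | ZL; L -> a | Qa | QZa; Q -> a | aaS; Z -> Q | a | ZQ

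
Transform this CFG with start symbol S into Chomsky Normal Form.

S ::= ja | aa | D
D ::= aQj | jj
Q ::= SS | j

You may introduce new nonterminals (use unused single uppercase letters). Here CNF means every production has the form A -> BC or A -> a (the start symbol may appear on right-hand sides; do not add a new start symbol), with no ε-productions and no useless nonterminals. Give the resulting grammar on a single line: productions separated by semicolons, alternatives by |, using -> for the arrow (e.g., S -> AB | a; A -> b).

S -> AA | AE | BA | BB; A -> a; B -> j; E -> QB; Q -> j | SS

No ε-productions.
After unit-elimination: S -> aa | ja | jj | aQj; D -> jj | aQj; Q -> j | SS.
TERM: introduce A -> a, B -> j and substitute in every rule of length ≥2.
BIN: D -> AQB becomes D -> AC, C -> QB; S -> AQB becomes S -> AE, E -> QB.
Drop unreachable/unproductive: D.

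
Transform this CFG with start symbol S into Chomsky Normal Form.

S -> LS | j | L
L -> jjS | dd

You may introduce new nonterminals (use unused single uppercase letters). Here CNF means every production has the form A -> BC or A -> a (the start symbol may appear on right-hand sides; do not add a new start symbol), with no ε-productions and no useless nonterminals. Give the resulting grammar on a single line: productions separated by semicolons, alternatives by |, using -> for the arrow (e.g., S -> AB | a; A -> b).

No ε-productions.
After unit-elimination: S -> j | LS | dd | jjS; L -> dd | jjS.
TERM: introduce A -> d, B -> j and substitute in every rule of length ≥2.
BIN: L -> BBS becomes L -> BC, C -> BS; S -> BBS becomes S -> BD, D -> BS.

S -> j | AA | BD | LS; A -> d; B -> j; C -> BS; D -> BS; L -> AA | BC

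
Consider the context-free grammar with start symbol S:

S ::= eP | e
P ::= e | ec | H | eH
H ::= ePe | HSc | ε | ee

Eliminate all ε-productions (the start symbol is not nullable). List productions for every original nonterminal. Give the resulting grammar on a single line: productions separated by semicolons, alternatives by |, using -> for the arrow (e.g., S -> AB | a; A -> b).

S -> e | eP; H -> Sc | ee | HSc | ePe; P -> H | e | eH | ec

Nullable set: {H, P}.
S -> eP: P nullable, giving e | eP.
Drop H -> ε.
H -> HSc: H nullable, giving HSc | Sc.
H -> ePe: P nullable, giving ePe | ee.
P -> H: H nullable, giving H.
P -> eH: H nullable, giving e | eH.
Unchanged (no nullable symbols): S -> e; H -> ee; P -> e; P -> ec.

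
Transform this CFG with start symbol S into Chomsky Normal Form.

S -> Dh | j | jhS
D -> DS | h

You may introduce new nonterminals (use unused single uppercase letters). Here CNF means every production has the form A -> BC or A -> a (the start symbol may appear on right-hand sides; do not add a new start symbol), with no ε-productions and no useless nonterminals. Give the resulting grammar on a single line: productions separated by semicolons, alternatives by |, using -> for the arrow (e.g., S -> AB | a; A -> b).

S -> j | BC | DA; A -> h; B -> j; C -> AS; D -> h | DS

No ε-productions.
No unit productions to eliminate.
TERM: introduce A -> h, B -> j and substitute in every rule of length ≥2.
BIN: S -> BAS becomes S -> BC, C -> AS.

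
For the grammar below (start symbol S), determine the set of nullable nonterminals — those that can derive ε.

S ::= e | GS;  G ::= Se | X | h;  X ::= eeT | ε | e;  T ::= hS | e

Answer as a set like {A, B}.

{G, X}

Directly nullable (have an ε-rule): {X}.
G is nullable via G -> X (every symbol on the right is already known nullable).
Not nullable: S, T — each has a terminal in every rule's right-hand side or depends on a non-nullable symbol.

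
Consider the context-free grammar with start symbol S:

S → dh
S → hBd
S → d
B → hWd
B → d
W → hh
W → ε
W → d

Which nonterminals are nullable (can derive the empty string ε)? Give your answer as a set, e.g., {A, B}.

{W}

Directly nullable (have an ε-rule): {W}.
Not nullable: B, S — each has a terminal in every rule's right-hand side or depends on a non-nullable symbol.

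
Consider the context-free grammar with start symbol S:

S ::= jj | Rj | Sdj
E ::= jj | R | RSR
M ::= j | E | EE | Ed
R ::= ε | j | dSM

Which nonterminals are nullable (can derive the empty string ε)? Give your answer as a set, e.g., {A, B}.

{E, M, R}

Directly nullable (have an ε-rule): {R}.
E is nullable via E -> R (every symbol on the right is already known nullable).
M is nullable via M -> E (every symbol on the right is already known nullable).
Not nullable: S — each has a terminal in every rule's right-hand side or depends on a non-nullable symbol.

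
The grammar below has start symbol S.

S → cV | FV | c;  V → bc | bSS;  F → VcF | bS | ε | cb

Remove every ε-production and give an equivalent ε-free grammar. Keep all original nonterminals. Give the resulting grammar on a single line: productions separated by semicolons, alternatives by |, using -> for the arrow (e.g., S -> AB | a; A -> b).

S -> V | c | FV | cV; F -> Vc | bS | cb | VcF; V -> bc | bSS

Nullable set: {F}.
S -> FV: F nullable, giving FV | V.
Drop F -> ε.
F -> VcF: F nullable, giving Vc | VcF.
Unchanged (no nullable symbols): S -> c; S -> cV; F -> bS; F -> cb; V -> bSS; V -> bc.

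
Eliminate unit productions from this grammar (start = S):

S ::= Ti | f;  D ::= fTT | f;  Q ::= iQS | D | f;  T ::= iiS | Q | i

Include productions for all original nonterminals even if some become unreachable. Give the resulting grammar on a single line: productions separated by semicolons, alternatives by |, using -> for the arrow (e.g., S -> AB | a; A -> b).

S -> f | Ti; D -> f | fTT; Q -> f | fTT | iQS; T -> f | i | fTT | iQS | iiS

Unit productions: Q->D, T->Q.
Unit pairs (A ⇒* B via units): (Q,D), (T,D), (T,Q).
S: inherits non-unit rules of {S} → Ti | f.
D: inherits non-unit rules of {D} → f | fTT.
Q: inherits non-unit rules of {D, Q} → f | fTT | iQS.
T: inherits non-unit rules of {D, Q, T} → f | fTT | i | iQS | iiS.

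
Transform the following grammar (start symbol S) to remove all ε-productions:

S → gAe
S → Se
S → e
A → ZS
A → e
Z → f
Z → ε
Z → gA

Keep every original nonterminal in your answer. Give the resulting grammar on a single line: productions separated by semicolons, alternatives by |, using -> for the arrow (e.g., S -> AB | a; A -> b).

Nullable set: {Z}.
A -> ZS: Z nullable, giving S | ZS.
Drop Z -> ε.
Unchanged (no nullable symbols): S -> Se; S -> e; S -> gAe; A -> e; Z -> f; Z -> gA.

S -> e | Se | gAe; A -> S | e | ZS; Z -> f | gA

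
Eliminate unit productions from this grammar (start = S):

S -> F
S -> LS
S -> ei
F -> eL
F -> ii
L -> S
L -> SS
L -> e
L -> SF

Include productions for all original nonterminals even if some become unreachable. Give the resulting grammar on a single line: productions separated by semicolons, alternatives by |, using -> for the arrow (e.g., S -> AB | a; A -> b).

Unit productions: L->S, S->F.
Unit pairs (A ⇒* B via units): (L,F), (L,S), (S,F).
S: inherits non-unit rules of {F, S} → LS | eL | ei | ii.
F: inherits non-unit rules of {F} → eL | ii.
L: inherits non-unit rules of {F, L, S} → LS | SF | SS | e | eL | ei | ii.

S -> LS | eL | ei | ii; F -> eL | ii; L -> e | LS | SF | SS | eL | ei | ii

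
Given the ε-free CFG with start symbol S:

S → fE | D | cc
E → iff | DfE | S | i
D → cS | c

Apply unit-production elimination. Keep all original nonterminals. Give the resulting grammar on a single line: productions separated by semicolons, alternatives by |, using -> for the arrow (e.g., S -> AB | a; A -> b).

Unit productions: E->S, S->D.
Unit pairs (A ⇒* B via units): (E,D), (E,S), (S,D).
S: inherits non-unit rules of {D, S} → c | cS | cc | fE.
D: inherits non-unit rules of {D} → c | cS.
E: inherits non-unit rules of {D, E, S} → DfE | c | cS | cc | fE | i | iff.

S -> c | cS | cc | fE; D -> c | cS; E -> c | i | cS | cc | fE | DfE | iff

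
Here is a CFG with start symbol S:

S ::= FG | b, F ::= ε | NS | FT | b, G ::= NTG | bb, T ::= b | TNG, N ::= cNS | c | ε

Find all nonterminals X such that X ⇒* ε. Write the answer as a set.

{F, N}

Directly nullable (have an ε-rule): {F, N}.
Not nullable: G, S, T — each has a terminal in every rule's right-hand side or depends on a non-nullable symbol.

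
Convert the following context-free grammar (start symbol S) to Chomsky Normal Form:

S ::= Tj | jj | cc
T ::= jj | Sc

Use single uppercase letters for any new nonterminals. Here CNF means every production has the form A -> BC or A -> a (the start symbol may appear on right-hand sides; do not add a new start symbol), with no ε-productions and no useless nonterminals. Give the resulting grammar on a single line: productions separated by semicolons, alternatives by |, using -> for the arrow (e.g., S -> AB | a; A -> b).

S -> AA | BB | TA; A -> j; B -> c; T -> AA | SB

No ε-productions.
No unit productions to eliminate.
TERM: introduce B -> c, A -> j and substitute in every rule of length ≥2.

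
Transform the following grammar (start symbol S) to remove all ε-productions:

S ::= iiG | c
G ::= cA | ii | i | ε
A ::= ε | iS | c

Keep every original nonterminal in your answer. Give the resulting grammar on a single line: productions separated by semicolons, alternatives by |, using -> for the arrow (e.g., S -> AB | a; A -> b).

S -> c | ii | iiG; A -> c | iS; G -> c | i | cA | ii

Nullable set: {A, G}.
S -> iiG: G nullable, giving ii | iiG.
Drop A -> ε.
Drop G -> ε.
G -> cA: A nullable, giving c | cA.
Unchanged (no nullable symbols): S -> c; A -> c; A -> iS; G -> i; G -> ii.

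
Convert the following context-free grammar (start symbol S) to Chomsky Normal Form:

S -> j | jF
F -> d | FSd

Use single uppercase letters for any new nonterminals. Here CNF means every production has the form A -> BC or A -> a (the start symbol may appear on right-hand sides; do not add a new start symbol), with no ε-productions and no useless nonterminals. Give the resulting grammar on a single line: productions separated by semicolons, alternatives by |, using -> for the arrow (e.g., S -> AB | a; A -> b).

S -> j | BF; A -> d; B -> j; C -> SA; F -> d | FC

No ε-productions.
No unit productions to eliminate.
TERM: introduce A -> d, B -> j and substitute in every rule of length ≥2.
BIN: F -> FSA becomes F -> FC, C -> SA.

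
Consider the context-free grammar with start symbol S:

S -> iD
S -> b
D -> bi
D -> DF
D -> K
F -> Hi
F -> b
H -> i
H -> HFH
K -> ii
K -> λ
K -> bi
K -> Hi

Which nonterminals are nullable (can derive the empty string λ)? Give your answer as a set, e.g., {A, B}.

{D, K}

Directly nullable (have an ε-rule): {K}.
D is nullable via D -> K (every symbol on the right is already known nullable).
Not nullable: F, H, S — each has a terminal in every rule's right-hand side or depends on a non-nullable symbol.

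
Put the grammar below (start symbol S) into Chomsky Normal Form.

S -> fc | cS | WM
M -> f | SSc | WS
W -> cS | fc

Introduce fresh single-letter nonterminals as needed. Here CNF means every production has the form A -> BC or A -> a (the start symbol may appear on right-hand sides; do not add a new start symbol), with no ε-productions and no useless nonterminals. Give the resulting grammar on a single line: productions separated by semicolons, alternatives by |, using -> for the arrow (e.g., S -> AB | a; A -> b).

S -> AS | BA | WM; A -> c; B -> f; C -> SA; M -> f | SC | WS; W -> AS | BA

No ε-productions.
No unit productions to eliminate.
TERM: introduce A -> c, B -> f and substitute in every rule of length ≥2.
BIN: M -> SSA becomes M -> SC, C -> SA.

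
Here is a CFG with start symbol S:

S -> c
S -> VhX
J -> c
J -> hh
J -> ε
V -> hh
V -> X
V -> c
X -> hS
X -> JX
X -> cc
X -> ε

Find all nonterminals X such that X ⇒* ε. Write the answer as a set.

Directly nullable (have an ε-rule): {J, X}.
V is nullable via V -> X (every symbol on the right is already known nullable).
Not nullable: S — each has a terminal in every rule's right-hand side or depends on a non-nullable symbol.

{J, V, X}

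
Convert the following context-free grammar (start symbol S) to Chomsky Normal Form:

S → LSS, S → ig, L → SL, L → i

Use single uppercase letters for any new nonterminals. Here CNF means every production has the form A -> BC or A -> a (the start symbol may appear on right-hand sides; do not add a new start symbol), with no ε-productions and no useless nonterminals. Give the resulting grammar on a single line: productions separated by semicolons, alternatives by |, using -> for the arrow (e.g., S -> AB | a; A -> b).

No ε-productions.
No unit productions to eliminate.
TERM: introduce B -> g, A -> i and substitute in every rule of length ≥2.
BIN: S -> LSS becomes S -> LC, C -> SS.

S -> AB | LC; A -> i; B -> g; C -> SS; L -> i | SL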